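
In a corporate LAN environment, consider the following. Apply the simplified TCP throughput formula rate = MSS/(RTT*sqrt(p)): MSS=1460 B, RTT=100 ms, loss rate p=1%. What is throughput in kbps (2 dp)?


Given: MSS = 1460 bytes, RTT = 100 ms, loss = 1%
RTT in seconds = 100 / 1000 = 0.1
Loss rate = 1% = 0.01
sqrt(loss) = sqrt(0.01) = 0.1
Throughput (bytes/s) = 1460 / (0.1 * 0.1) = 146000.0000
Throughput (kbps) = 146000.0000 * 8 / 1000 = 1168.000000 -> 1168.00 kbps (2 dp)

1168.00


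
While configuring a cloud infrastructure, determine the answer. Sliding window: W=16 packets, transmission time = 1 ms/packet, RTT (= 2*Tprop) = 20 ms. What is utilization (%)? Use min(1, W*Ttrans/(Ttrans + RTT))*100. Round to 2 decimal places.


Given: W = 16, Ttrans = 1 ms, RTT = 20 ms (= 2 * Tprop, Tprop = 10 ms)
Cycle time = Ttrans + RTT = 1 + 20 = 21 ms (first packet sent until its ACK returns)
W * Ttrans = 16 * 1 = 16 ms of sending per cycle
W * Ttrans / (Ttrans + RTT) = 16 / 21 = 0.761905
U = min(1, 0.761905) = 0.761905
U% = 76.19%

76.19


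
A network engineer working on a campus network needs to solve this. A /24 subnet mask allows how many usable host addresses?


Given: subnet mask /24
Host bits = 32 - 24 = 8
Total addresses = 2^8 = 256
Usable hosts = 256 - 2 (network + broadcast) = 254

254


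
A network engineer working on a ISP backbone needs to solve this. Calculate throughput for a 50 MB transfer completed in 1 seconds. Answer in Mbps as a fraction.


Given: file = 50 MB, time = 1 s
File in Mb = 50 * 8 = 400 Mb
Throughput = 400 / 1 Mbps
Throughput = 400 Mbps

400


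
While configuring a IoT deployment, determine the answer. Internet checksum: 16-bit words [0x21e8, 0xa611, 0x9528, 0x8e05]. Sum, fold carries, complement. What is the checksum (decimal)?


Given words: [0x21e8, 0xa611, 0x9528, 0x8e05]
Step 1: Sum all words
Raw sum = 8680 + 42513 + 38184 + 36357 = 125734
Step 2: Fold carry: (60198 + 1) = 60199
One's complement = ~60199 & 0xFFFF = 5336

5336


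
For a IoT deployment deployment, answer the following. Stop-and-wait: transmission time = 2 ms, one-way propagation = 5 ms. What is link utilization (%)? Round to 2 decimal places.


Given: Ttrans = 2 ms, Tprop = 5 ms
RTT = 2 * Tprop = 2 * 5 = 10 ms
U = Ttrans / (Ttrans + RTT)
U = 2 / (2 + 10)
U = 2 / 12 = 0.166667
U% = 16.67%

16.67


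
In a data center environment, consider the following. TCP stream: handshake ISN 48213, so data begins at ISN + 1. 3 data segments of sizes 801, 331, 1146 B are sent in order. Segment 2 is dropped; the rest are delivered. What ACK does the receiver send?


SYN uses sequence number 48213; first data byte = ISN + 1 = 48214.
Segment 1: SEQ = 48214, len = 801 B, covers [48214, 49014]
Segment 2: SEQ = 49015, len = 331 B, covers [49015, 49345] [LOST]
Segment 3: SEQ = 49346, len = 1146 B, covers [49346, 50491]
In-order data received: bytes [48214, 49014] (segments 1..1).
Segment 2 missing -> gap begins at byte 49015; later segments buffered out of order.
Cumulative ACK = next expected in-order byte = 48214 + 801 = 49015

49015


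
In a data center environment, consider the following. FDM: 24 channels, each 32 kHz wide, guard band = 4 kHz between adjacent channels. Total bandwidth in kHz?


Given: 24 channels, 32 kHz each, guard = 4 kHz
Channel bandwidth = 24 * 32 = 768 kHz
Guard bands = 23 gaps * 4 kHz = 92 kHz
Total = 768 + 92 = 860 kHz

860


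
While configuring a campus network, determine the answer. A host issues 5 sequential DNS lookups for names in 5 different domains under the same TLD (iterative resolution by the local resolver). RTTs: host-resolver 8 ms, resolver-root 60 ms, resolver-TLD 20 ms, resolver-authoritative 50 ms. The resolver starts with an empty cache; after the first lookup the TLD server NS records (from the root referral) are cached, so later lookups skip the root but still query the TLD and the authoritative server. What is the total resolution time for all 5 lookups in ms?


Lookup 1 (cold cache): local + root + TLD + auth = 8 + 60 + 20 + 50 = 138 ms
Lookups 2..5 (TLD NS cached -> skip root; new domain -> still ask TLD and auth): local + TLD + auth = 8 + 20 + 50 = 78 ms each
Remaining 4 lookups: 4 * 78 = 312 ms
Total = 138 + 312 = 450 ms

450


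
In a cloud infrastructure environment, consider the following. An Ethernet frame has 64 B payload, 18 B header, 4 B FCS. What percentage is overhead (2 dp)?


Given: payload = 64 B, header = 18 B, trailer = 4 B
Overhead bytes = header + trailer = 18 + 4 = 22
Total frame = payload + overhead = 64 + 22 = 86
Overhead % = 22 / 86 * 100 = 25.5814% -> 25.58% (2 dp)

25.58


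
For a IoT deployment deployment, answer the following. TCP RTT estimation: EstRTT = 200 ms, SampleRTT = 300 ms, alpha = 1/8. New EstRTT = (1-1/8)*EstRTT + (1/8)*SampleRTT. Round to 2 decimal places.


Given: EstRTT = 200 ms, SampleRTT = 300 ms, alpha = 1/8
New EstRTT = (1 - alpha) * EstRTT + alpha * SampleRTT
(7/8) * 200 = 175
(1/8) * 300 = 37.5
New EstRTT = 175 + 37.5 = 212.5 ms -> 212.50 ms (2 dp)

212.50


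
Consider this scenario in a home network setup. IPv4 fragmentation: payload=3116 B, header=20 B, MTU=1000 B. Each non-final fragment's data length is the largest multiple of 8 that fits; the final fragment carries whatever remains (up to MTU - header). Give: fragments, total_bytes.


Max data per non-final fragment = floor((MTU - header)/8)*8 = floor((1000 - 20)/8)*8 = floor(980/8)*8 = 976 B
Final fragment needs no 8-byte alignment: it can carry up to MTU - header = 980 B
Non-final fragments needed = ceil((payload - 980) / 976) = ceil(2136/976) = ceil(2.1885) = 3
Number of fragments = 3 + 1 = 4
Fragment sizes (data): 3 * 976 B + 188 B (last, 188 <= 980 OK)
Total bytes sent = payload + n_frags * header = 3116 + 4*20 = 3116 + 80 = 3196 B

4, 3196


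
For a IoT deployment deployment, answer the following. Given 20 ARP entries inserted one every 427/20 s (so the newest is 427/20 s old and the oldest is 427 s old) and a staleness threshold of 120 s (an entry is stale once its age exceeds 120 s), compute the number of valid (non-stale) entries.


Ages are k * 427/20 s for k = 1..20 (spacing = 21.3500 s).
Entry k is valid iff k * 427/20 <= 120 iff k <= 20 * 120 / 427 = 5.6206
n_valid = floor(5.6206) = 5
(n_stale = 20 - 5 = 15)

5


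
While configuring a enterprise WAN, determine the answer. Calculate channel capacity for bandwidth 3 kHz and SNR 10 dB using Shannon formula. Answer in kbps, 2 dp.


Given: B = 3 kHz, SNR = 10 dB
SNR linear = 10^(10/10) = 10
1 + SNR = 11
log2(11) = 3.4594316186
C = 3 * 1000 * 3.4594316186 = 10378.2949 bps
C = 10.378295 kbps -> 10.38 kbps (2 dp)

10.38


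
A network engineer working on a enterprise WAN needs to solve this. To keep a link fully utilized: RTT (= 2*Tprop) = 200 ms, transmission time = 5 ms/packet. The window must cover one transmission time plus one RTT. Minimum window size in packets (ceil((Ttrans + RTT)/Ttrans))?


Given: Ttrans = 5 ms, RTT = 200 ms (= 2 * Tprop, Tprop = 100 ms)
Time until first ACK returns = Ttrans + RTT = 5 + 200 = 205 ms
Need W * Ttrans >= Ttrans + RTT  ->  W >= (Ttrans + RTT) / Ttrans
(Ttrans + RTT) / Ttrans = 205 / 5 = 41
W_min = ceil(41) = 41

41


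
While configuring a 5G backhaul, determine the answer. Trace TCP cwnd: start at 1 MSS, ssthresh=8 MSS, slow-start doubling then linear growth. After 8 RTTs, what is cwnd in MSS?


RTT 0: cwnd = 1 MSS (initial)
RTT 1: cwnd = 2 MSS (slow start, doubled)
RTT 2: cwnd = 4 MSS (slow start, doubled)
RTT 3: cwnd = 8 MSS (slow start, doubled)
RTT 4: cwnd = 9 MSS (congestion avoidance, +1)
RTT 5: cwnd = 10 MSS (congestion avoidance, +1)
RTT 6: cwnd = 11 MSS (congestion avoidance, +1)
RTT 7: cwnd = 12 MSS (congestion avoidance, +1)
RTT 8: cwnd = 13 MSS (congestion avoidance, +1)

13


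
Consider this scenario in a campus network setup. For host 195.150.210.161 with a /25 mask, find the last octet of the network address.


Given: IP = 195.150.210.161, prefix = /25
Subnet mask = 255.255.255.128
Last octet of IP: 161
Last octet of mask: 128
Network last octet = 161 AND 128 = 128

128


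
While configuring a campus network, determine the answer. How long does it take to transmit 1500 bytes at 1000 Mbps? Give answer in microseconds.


Given: packet = 1500 bytes, bandwidth = 1000 Mbps
Packet in bits = 1500 * 8 = 12000 bits
Bandwidth = 1000 * 10^6 = 1000000000 bps
Time = 12000 / 1000000000 seconds
Time in us = 12000 * 10^6 / 1000000000 = 12

12


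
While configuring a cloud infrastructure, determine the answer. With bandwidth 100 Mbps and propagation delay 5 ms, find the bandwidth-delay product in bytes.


Given: bandwidth = 100 Mbps, delay = 5 ms
BDP in bits = 100 * 10^6 * 5 / 1000
BDP in bits = 500000
BDP in bytes = 500000 / 8 = 62500

62500


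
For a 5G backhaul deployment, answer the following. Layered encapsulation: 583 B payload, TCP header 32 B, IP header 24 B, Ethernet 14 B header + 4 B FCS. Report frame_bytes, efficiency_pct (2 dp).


TCP segment = 583 + 32 = 615 B
IP packet = 615 + 24 = 639 B
Ethernet frame = 639 + 14 + 4 = 657 B
Efficiency = app / frame = 583 / 657 = 0.887367 = 88.7367% -> 88.74% (2 dp)

657, 88.74


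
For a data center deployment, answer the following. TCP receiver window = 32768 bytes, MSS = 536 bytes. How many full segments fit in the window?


Given: RWND = 32768 bytes, MSS = 536 bytes
Full segments = floor(RWND / MSS)
Full segments = floor(32768 / 536)
Full segments = floor(61.1343) = 61

61


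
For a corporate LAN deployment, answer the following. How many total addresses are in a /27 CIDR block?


Given: CIDR prefix /27
Host bits = 32 - 27 = 5
Total addresses = 2^5 = 32

32


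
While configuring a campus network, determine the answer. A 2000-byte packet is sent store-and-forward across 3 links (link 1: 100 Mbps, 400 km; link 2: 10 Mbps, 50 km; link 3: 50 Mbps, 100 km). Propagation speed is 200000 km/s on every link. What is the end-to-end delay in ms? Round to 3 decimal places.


Packet = 2000 bytes = 16000 bits. Store-and-forward: sum (t_trans + t_prop) per link.
Link 1: t_trans = 16000/(100*10^6) s = 0.1600 ms; t_prop = 400/200000 s = 2.0000 ms; subtotal = 2.1600 ms
Link 2: t_trans = 16000/(10*10^6) s = 1.6000 ms; t_prop = 50/200000 s = 0.2500 ms; subtotal = 1.8500 ms
Link 3: t_trans = 16000/(50*10^6) s = 0.3200 ms; t_prop = 100/200000 s = 0.5000 ms; subtotal = 0.8200 ms
End-to-end = 2.1600 + 1.8500 + 0.8200 = 4.8300 ms -> 4.830 ms (3 dp)

4.830


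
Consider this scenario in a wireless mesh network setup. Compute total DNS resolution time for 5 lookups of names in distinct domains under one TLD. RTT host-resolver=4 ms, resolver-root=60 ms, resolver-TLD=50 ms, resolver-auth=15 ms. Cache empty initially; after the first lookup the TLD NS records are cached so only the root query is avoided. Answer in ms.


Lookup 1 (cold cache): local + root + TLD + auth = 4 + 60 + 50 + 15 = 129 ms
Lookups 2..5 (TLD NS cached -> skip root; new domain -> still ask TLD and auth): local + TLD + auth = 4 + 50 + 15 = 69 ms each
Remaining 4 lookups: 4 * 69 = 276 ms
Total = 129 + 276 = 405 ms

405


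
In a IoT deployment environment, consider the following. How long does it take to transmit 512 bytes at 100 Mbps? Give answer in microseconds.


Given: packet = 512 bytes, bandwidth = 100 Mbps
Packet in bits = 512 * 8 = 4096 bits
Bandwidth = 100 * 10^6 = 100000000 bps
Time = 4096 / 100000000 seconds
Time in us = 4096 * 10^6 / 100000000 = 40.96

40.96


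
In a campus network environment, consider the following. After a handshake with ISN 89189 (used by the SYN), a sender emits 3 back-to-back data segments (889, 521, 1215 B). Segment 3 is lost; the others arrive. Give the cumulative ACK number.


SYN uses sequence number 89189; first data byte = ISN + 1 = 89190.
Segment 1: SEQ = 89190, len = 889 B, covers [89190, 90078]
Segment 2: SEQ = 90079, len = 521 B, covers [90079, 90599]
Segment 3: SEQ = 90600, len = 1215 B, covers [90600, 91814] [LOST]
In-order data received: bytes [89190, 90599] (segments 1..2).
Segment 3 missing -> gap begins at byte 90600.
Cumulative ACK = next expected in-order byte = 89190 + 889 + 521 = 90600

90600


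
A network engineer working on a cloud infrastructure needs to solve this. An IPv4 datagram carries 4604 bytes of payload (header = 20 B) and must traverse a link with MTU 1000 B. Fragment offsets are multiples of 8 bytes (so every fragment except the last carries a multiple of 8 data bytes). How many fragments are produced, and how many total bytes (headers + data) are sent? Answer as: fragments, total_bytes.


Max data per non-final fragment = floor((MTU - header)/8)*8 = floor((1000 - 20)/8)*8 = floor(980/8)*8 = 976 B
Final fragment needs no 8-byte alignment: it can carry up to MTU - header = 980 B
Non-final fragments needed = ceil((payload - 980) / 976) = ceil(3624/976) = ceil(3.7131) = 4
Number of fragments = 4 + 1 = 5
Fragment sizes (data): 4 * 976 B + 700 B (last, 700 <= 980 OK)
Total bytes sent = payload + n_frags * header = 4604 + 5*20 = 4604 + 100 = 4704 B

5, 4704


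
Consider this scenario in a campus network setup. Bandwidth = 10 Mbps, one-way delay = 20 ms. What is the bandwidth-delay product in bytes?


Given: bandwidth = 10 Mbps, delay = 20 ms
BDP in bits = 10 * 10^6 * 20 / 1000
BDP in bits = 200000
BDP in bytes = 200000 / 8 = 25000

25000


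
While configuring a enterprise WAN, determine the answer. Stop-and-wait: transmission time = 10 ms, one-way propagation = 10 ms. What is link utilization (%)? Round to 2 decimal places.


Given: Ttrans = 10 ms, Tprop = 10 ms
RTT = 2 * Tprop = 2 * 10 = 20 ms
U = Ttrans / (Ttrans + RTT)
U = 10 / (10 + 20)
U = 10 / 30 = 0.333333
U% = 33.33%

33.33


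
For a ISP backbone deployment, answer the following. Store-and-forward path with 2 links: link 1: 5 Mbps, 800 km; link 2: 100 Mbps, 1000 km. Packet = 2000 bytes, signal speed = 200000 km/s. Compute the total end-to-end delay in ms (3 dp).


Packet = 2000 bytes = 16000 bits. Store-and-forward: sum (t_trans + t_prop) per link.
Link 1: t_trans = 16000/(5*10^6) s = 3.2000 ms; t_prop = 800/200000 s = 4.0000 ms; subtotal = 7.2000 ms
Link 2: t_trans = 16000/(100*10^6) s = 0.1600 ms; t_prop = 1000/200000 s = 5.0000 ms; subtotal = 5.1600 ms
End-to-end = 7.2000 + 5.1600 = 12.3600 ms -> 12.360 ms (3 dp)

12.360


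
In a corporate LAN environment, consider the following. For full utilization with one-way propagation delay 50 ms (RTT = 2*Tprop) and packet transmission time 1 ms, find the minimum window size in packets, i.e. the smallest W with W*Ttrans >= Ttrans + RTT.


Given: Ttrans = 1 ms, RTT = 100 ms (= 2 * Tprop, Tprop = 50 ms)
Time until first ACK returns = Ttrans + RTT = 1 + 100 = 101 ms
Need W * Ttrans >= Ttrans + RTT  ->  W >= (Ttrans + RTT) / Ttrans
(Ttrans + RTT) / Ttrans = 101 / 1 = 101
W_min = ceil(101) = 101

101


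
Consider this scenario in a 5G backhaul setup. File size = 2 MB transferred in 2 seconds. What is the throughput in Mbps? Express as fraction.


Given: file = 2 MB, time = 2 s
File in Mb = 2 * 8 = 16 Mb
Throughput = 16 / 2 Mbps
Throughput = 8 Mbps

8


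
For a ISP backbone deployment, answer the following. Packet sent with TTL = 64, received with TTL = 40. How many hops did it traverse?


Given: initial TTL = 64, received TTL = 40
Hops = initial TTL - received TTL
Hops = 64 - 40 = 24

24


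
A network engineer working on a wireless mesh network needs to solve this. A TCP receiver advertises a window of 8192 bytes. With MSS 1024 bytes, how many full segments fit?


Given: RWND = 8192 bytes, MSS = 1024 bytes
Full segments = floor(RWND / MSS)
Full segments = floor(8192 / 1024)
Full segments = floor(8.0) = 8

8


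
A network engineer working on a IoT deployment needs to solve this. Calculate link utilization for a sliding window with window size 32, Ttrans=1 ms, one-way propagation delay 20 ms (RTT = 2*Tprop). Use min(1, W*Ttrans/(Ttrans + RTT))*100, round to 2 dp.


Given: W = 32, Ttrans = 1 ms, RTT = 40 ms (= 2 * Tprop, Tprop = 20 ms)
Cycle time = Ttrans + RTT = 1 + 40 = 41 ms (first packet sent until its ACK returns)
W * Ttrans = 32 * 1 = 32 ms of sending per cycle
W * Ttrans / (Ttrans + RTT) = 32 / 41 = 0.780488
U = min(1, 0.780488) = 0.780488
U% = 78.05%

78.05


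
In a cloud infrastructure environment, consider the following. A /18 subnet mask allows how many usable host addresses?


Given: subnet mask /18
Host bits = 32 - 18 = 14
Total addresses = 2^14 = 16384
Usable hosts = 16384 - 2 (network + broadcast) = 16382

16382


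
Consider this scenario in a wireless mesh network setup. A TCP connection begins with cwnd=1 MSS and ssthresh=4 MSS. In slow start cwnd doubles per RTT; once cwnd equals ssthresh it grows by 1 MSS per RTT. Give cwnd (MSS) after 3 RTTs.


RTT 0: cwnd = 1 MSS (initial)
RTT 1: cwnd = 2 MSS (slow start, doubled)
RTT 2: cwnd = 4 MSS (slow start, doubled)
RTT 3: cwnd = 5 MSS (congestion avoidance, +1)

5


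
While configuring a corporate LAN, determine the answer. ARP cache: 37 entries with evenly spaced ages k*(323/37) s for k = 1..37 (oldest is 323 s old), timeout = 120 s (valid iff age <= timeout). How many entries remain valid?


Ages are k * 323/37 s for k = 1..37 (spacing = 8.7297 s).
Entry k is valid iff k * 323/37 <= 120 iff k <= 37 * 120 / 323 = 13.7461
n_valid = floor(13.7461) = 13
(n_stale = 37 - 13 = 24)

13


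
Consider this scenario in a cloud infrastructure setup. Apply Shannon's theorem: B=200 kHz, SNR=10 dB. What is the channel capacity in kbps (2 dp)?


Given: B = 200 kHz, SNR = 10 dB
SNR linear = 10^(10/10) = 10
1 + SNR = 11
log2(11) = 3.4594316186
C = 200 * 1000 * 3.4594316186 = 691886.3237 bps
C = 691.886324 kbps -> 691.89 kbps (2 dp)

691.89


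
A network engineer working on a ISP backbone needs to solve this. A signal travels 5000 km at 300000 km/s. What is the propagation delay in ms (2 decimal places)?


Given: distance = 5000 km, speed = 300000 km/s
Delay = distance / speed = 5000 / 300000 seconds
Delay in ms = 5000 * 1000 / 300000
Delay = 16.6667 ms
Rounded to 2 dp = 16.67 ms

16.67


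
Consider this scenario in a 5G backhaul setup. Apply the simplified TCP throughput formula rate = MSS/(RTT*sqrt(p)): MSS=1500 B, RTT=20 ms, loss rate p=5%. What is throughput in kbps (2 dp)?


Given: MSS = 1500 bytes, RTT = 20 ms, loss = 5%
RTT in seconds = 20 / 1000 = 0.02
Loss rate = 5% = 0.05
sqrt(loss) = sqrt(0.05) = 0.223606797750
Throughput (bytes/s) = 1500 / (0.02 * 0.223606797750) = 335410.1966
Throughput (kbps) = 335410.1966 * 8 / 1000 = 2683.281573 -> 2683.28 kbps (2 dp)

2683.28


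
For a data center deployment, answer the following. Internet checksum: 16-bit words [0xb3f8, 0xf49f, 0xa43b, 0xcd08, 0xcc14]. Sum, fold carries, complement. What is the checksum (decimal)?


Given words: [0xb3f8, 0xf49f, 0xa43b, 0xcd08, 0xcc14]
Step 1: Sum all words
Raw sum = 46072 + 62623 + 42043 + 52488 + 52244 = 255470
Step 2: Fold carry: (58862 + 3) = 58865
One's complement = ~58865 & 0xFFFF = 6670

6670


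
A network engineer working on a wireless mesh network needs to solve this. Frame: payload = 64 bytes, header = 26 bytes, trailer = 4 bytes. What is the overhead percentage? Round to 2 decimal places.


Given: payload = 64 B, header = 26 B, trailer = 4 B
Overhead bytes = header + trailer = 26 + 4 = 30
Total frame = payload + overhead = 64 + 30 = 94
Overhead % = 30 / 94 * 100 = 31.9149% -> 31.91% (2 dp)

31.91


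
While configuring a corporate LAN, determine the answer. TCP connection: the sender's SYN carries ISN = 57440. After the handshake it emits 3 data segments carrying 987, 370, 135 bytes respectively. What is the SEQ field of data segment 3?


The SYN occupies sequence number ISN = 57440, so the first data byte is ISN + 1 = 57441.
SEQ of data segment i = (ISN + 1) + sum of payload sizes of segments 1..i-1.
Segment 1: SEQ = 57441, payload = 987 bytes
Segment 2: SEQ = 58428, payload = 370 bytes
Segment 3: SEQ = 58798, payload = 135 bytes
SEQ of segment 3 = 57441 + 987 + 370 = 58798

58798


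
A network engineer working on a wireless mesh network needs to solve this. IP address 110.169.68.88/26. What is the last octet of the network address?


Given: IP = 110.169.68.88, prefix = /26
Subnet mask = 255.255.255.192
Last octet of IP: 88
Last octet of mask: 192
Network last octet = 88 AND 192 = 64

64


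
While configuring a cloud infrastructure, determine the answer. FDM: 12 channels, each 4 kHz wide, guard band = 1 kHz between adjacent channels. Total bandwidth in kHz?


Given: 12 channels, 4 kHz each, guard = 1 kHz
Channel bandwidth = 12 * 4 = 48 kHz
Guard bands = 11 gaps * 1 kHz = 11 kHz
Total = 48 + 11 = 59 kHz

59


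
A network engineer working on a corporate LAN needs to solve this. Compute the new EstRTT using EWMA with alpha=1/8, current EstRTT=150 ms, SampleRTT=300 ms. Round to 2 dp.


Given: EstRTT = 150 ms, SampleRTT = 300 ms, alpha = 1/8
New EstRTT = (1 - alpha) * EstRTT + alpha * SampleRTT
(7/8) * 150 = 131.25
(1/8) * 300 = 37.5
New EstRTT = 131.25 + 37.5 = 168.75 ms -> 168.75 ms (2 dp)

168.75


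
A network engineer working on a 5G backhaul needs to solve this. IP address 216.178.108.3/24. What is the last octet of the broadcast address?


Given: IP = 216.178.108.3, prefix = /24
Host bits = 32 - 24 = 8
Network last octet = 3 AND mask = 0
Host part size = 2^8 - 1 = 255
Broadcast last octet = 0 OR 255 = 255

255


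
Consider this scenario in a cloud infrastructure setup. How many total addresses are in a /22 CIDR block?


Given: CIDR prefix /22
Host bits = 32 - 22 = 10
Total addresses = 2^10 = 1024

1024


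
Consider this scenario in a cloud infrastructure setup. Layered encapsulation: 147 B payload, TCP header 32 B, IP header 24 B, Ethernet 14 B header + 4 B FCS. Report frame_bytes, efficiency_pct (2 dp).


TCP segment = 147 + 32 = 179 B
IP packet = 179 + 24 = 203 B
Ethernet frame = 203 + 14 + 4 = 221 B
Efficiency = app / frame = 147 / 221 = 0.665158 = 66.5158% -> 66.52% (2 dp)

221, 66.52


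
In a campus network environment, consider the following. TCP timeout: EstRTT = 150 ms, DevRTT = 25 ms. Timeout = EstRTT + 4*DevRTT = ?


Given: EstRTT = 150 ms, DevRTT = 25 ms
Timeout = EstRTT + 4 * DevRTT
4 * DevRTT = 4 * 25 = 100
Timeout = 150 + 100 = 250 ms

250


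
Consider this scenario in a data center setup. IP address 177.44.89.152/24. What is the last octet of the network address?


Given: IP = 177.44.89.152, prefix = /24
Subnet mask = 255.255.255.0
Last octet of IP: 152
Last octet of mask: 0
Network last octet = 152 AND 0 = 0

0


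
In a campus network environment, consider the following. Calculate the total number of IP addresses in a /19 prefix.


Given: CIDR prefix /19
Host bits = 32 - 19 = 13
Total addresses = 2^13 = 8192

8192


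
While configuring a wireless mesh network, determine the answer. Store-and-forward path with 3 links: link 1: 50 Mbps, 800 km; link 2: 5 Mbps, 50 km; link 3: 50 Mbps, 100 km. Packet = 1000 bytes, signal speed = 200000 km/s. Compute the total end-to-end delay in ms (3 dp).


Packet = 1000 bytes = 8000 bits. Store-and-forward: sum (t_trans + t_prop) per link.
Link 1: t_trans = 8000/(50*10^6) s = 0.1600 ms; t_prop = 800/200000 s = 4.0000 ms; subtotal = 4.1600 ms
Link 2: t_trans = 8000/(5*10^6) s = 1.6000 ms; t_prop = 50/200000 s = 0.2500 ms; subtotal = 1.8500 ms
Link 3: t_trans = 8000/(50*10^6) s = 0.1600 ms; t_prop = 100/200000 s = 0.5000 ms; subtotal = 0.6600 ms
End-to-end = 4.1600 + 1.8500 + 0.6600 = 6.6700 ms -> 6.670 ms (3 dp)

6.670


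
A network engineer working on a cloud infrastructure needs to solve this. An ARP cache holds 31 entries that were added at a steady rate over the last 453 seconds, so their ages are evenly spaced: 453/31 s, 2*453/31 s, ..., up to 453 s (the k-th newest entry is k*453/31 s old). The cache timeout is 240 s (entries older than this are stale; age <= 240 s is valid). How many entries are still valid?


Ages are k * 453/31 s for k = 1..31 (spacing = 14.6129 s).
Entry k is valid iff k * 453/31 <= 240 iff k <= 31 * 240 / 453 = 16.4238
n_valid = floor(16.4238) = 16
(n_stale = 31 - 16 = 15)

16


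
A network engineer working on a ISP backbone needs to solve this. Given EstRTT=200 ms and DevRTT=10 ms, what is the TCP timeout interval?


Given: EstRTT = 200 ms, DevRTT = 10 ms
Timeout = EstRTT + 4 * DevRTT
4 * DevRTT = 4 * 10 = 40
Timeout = 200 + 40 = 240 ms

240


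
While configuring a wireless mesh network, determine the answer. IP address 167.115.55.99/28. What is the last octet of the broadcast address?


Given: IP = 167.115.55.99, prefix = /28
Host bits = 32 - 28 = 4
Network last octet = 99 AND mask = 96
Host part size = 2^4 - 1 = 15
Broadcast last octet = 96 OR 15 = 111

111


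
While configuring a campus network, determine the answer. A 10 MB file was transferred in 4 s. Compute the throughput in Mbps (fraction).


Given: file = 10 MB, time = 4 s
File in Mb = 10 * 8 = 80 Mb
Throughput = 80 / 4 Mbps
Throughput = 20 Mbps

20


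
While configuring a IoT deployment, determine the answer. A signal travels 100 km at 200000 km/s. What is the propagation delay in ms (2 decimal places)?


Given: distance = 100 km, speed = 200000 km/s
Delay = distance / speed = 100 / 200000 seconds
Delay in ms = 100 * 1000 / 200000
Delay = 0.5000 ms
Rounded to 2 dp = 0.50 ms

0.50


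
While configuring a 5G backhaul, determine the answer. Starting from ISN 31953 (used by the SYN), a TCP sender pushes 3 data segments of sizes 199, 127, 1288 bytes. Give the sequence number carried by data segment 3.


The SYN occupies sequence number ISN = 31953, so the first data byte is ISN + 1 = 31954.
SEQ of data segment i = (ISN + 1) + sum of payload sizes of segments 1..i-1.
Segment 1: SEQ = 31954, payload = 199 bytes
Segment 2: SEQ = 32153, payload = 127 bytes
Segment 3: SEQ = 32280, payload = 1288 bytes
SEQ of segment 3 = 31954 + 199 + 127 = 32280

32280


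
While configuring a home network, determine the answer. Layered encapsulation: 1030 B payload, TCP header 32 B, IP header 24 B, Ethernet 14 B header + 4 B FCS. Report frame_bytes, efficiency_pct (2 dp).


TCP segment = 1030 + 32 = 1062 B
IP packet = 1062 + 24 = 1086 B
Ethernet frame = 1086 + 14 + 4 = 1104 B
Efficiency = app / frame = 1030 / 1104 = 0.932971 = 93.2971% -> 93.30% (2 dp)

1104, 93.30


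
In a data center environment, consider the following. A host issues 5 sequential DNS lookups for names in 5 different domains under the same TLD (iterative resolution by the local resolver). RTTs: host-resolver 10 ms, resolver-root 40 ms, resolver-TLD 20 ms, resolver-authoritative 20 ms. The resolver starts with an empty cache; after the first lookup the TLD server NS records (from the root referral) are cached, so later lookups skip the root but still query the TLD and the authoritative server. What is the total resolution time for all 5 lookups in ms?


Lookup 1 (cold cache): local + root + TLD + auth = 10 + 40 + 20 + 20 = 90 ms
Lookups 2..5 (TLD NS cached -> skip root; new domain -> still ask TLD and auth): local + TLD + auth = 10 + 20 + 20 = 50 ms each
Remaining 4 lookups: 4 * 50 = 200 ms
Total = 90 + 200 = 290 ms

290


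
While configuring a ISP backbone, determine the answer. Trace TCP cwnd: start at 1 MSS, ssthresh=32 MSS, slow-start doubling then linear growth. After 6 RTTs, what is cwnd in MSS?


RTT 0: cwnd = 1 MSS (initial)
RTT 1: cwnd = 2 MSS (slow start, doubled)
RTT 2: cwnd = 4 MSS (slow start, doubled)
RTT 3: cwnd = 8 MSS (slow start, doubled)
RTT 4: cwnd = 16 MSS (slow start, doubled)
RTT 5: cwnd = 32 MSS (slow start, doubled)
RTT 6: cwnd = 33 MSS (congestion avoidance, +1)

33


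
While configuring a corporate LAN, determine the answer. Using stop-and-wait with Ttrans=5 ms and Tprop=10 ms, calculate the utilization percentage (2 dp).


Given: Ttrans = 5 ms, Tprop = 10 ms
RTT = 2 * Tprop = 2 * 10 = 20 ms
U = Ttrans / (Ttrans + RTT)
U = 5 / (5 + 20)
U = 5 / 25 = 0.2
U% = 20.00%

20.00


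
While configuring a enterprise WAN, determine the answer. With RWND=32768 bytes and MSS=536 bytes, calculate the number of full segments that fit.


Given: RWND = 32768 bytes, MSS = 536 bytes
Full segments = floor(RWND / MSS)
Full segments = floor(32768 / 536)
Full segments = floor(61.1343) = 61

61


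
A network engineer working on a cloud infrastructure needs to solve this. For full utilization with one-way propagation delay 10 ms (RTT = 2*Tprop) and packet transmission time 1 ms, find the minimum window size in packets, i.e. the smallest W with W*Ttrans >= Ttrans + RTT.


Given: Ttrans = 1 ms, RTT = 20 ms (= 2 * Tprop, Tprop = 10 ms)
Time until first ACK returns = Ttrans + RTT = 1 + 20 = 21 ms
Need W * Ttrans >= Ttrans + RTT  ->  W >= (Ttrans + RTT) / Ttrans
(Ttrans + RTT) / Ttrans = 21 / 1 = 21
W_min = ceil(21) = 21

21


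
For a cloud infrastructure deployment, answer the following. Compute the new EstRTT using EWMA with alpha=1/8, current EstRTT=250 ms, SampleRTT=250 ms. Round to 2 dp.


Given: EstRTT = 250 ms, SampleRTT = 250 ms, alpha = 1/8
New EstRTT = (1 - alpha) * EstRTT + alpha * SampleRTT
(7/8) * 250 = 218.75
(1/8) * 250 = 31.25
New EstRTT = 218.75 + 31.25 = 250 ms -> 250.00 ms (2 dp)

250.00


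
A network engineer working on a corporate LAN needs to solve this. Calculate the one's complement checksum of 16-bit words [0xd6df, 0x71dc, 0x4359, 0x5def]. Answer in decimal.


Given words: [0xd6df, 0x71dc, 0x4359, 0x5def]
Step 1: Sum all words
Raw sum = 55007 + 29148 + 17241 + 24047 = 125443
Step 2: Fold carry: (59907 + 1) = 59908
One's complement = ~59908 & 0xFFFF = 5627

5627


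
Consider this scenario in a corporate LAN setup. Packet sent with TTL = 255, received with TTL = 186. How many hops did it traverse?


Given: initial TTL = 255, received TTL = 186
Hops = initial TTL - received TTL
Hops = 255 - 186 = 69

69


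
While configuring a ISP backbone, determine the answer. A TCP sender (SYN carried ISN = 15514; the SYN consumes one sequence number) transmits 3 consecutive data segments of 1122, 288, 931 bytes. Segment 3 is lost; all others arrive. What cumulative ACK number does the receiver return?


SYN uses sequence number 15514; first data byte = ISN + 1 = 15515.
Segment 1: SEQ = 15515, len = 1122 B, covers [15515, 16636]
Segment 2: SEQ = 16637, len = 288 B, covers [16637, 16924]
Segment 3: SEQ = 16925, len = 931 B, covers [16925, 17855] [LOST]
In-order data received: bytes [15515, 16924] (segments 1..2).
Segment 3 missing -> gap begins at byte 16925.
Cumulative ACK = next expected in-order byte = 15515 + 1122 + 288 = 16925

16925


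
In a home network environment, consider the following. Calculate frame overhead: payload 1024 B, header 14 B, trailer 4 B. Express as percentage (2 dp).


Given: payload = 1024 B, header = 14 B, trailer = 4 B
Overhead bytes = header + trailer = 14 + 4 = 18
Total frame = payload + overhead = 1024 + 18 = 1042
Overhead % = 18 / 1042 * 100 = 1.7274% -> 1.73% (2 dp)

1.73


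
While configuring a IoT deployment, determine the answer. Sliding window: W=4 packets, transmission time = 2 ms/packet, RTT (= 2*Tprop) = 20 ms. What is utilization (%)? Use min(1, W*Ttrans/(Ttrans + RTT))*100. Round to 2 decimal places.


Given: W = 4, Ttrans = 2 ms, RTT = 20 ms (= 2 * Tprop, Tprop = 10 ms)
Cycle time = Ttrans + RTT = 2 + 20 = 22 ms (first packet sent until its ACK returns)
W * Ttrans = 4 * 2 = 8 ms of sending per cycle
W * Ttrans / (Ttrans + RTT) = 8 / 22 = 0.363636
U = min(1, 0.363636) = 0.363636
U% = 36.36%

36.36


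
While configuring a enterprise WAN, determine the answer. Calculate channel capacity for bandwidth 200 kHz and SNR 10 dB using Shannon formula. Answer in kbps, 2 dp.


Given: B = 200 kHz, SNR = 10 dB
SNR linear = 10^(10/10) = 10
1 + SNR = 11
log2(11) = 3.4594316186
C = 200 * 1000 * 3.4594316186 = 691886.3237 bps
C = 691.886324 kbps -> 691.89 kbps (2 dp)

691.89


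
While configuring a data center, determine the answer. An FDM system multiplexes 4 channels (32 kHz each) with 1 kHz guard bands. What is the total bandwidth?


Given: 4 channels, 32 kHz each, guard = 1 kHz
Channel bandwidth = 4 * 32 = 128 kHz
Guard bands = 3 gaps * 1 kHz = 3 kHz
Total = 128 + 3 = 131 kHz

131


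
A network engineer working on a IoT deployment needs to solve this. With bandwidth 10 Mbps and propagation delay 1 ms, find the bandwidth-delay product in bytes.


Given: bandwidth = 10 Mbps, delay = 1 ms
BDP in bits = 10 * 10^6 * 1 / 1000
BDP in bits = 10000
BDP in bytes = 10000 / 8 = 1250

1250


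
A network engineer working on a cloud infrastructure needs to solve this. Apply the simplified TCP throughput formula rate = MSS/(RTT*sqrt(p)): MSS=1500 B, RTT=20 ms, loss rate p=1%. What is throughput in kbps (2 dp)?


Given: MSS = 1500 bytes, RTT = 20 ms, loss = 1%
RTT in seconds = 20 / 1000 = 0.02
Loss rate = 1% = 0.01
sqrt(loss) = sqrt(0.01) = 0.1
Throughput (bytes/s) = 1500 / (0.02 * 0.1) = 750000.0000
Throughput (kbps) = 750000.0000 * 8 / 1000 = 6000.000000 -> 6000.00 kbps (2 dp)

6000.00


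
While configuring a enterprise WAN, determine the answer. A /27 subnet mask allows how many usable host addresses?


Given: subnet mask /27
Host bits = 32 - 27 = 5
Total addresses = 2^5 = 32
Usable hosts = 32 - 2 (network + broadcast) = 30

30


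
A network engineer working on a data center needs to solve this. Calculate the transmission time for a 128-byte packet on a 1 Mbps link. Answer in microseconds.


Given: packet = 128 bytes, bandwidth = 1 Mbps
Packet in bits = 128 * 8 = 1024 bits
Bandwidth = 1 * 10^6 = 1000000 bps
Time = 1024 / 1000000 seconds
Time in us = 1024 * 10^6 / 1000000 = 1024

1024


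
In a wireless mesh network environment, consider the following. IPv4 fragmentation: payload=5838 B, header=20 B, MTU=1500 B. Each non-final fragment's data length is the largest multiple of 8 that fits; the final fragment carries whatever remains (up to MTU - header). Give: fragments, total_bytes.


Max data per non-final fragment = floor((MTU - header)/8)*8 = floor((1500 - 20)/8)*8 = floor(1480/8)*8 = 1480 B
Final fragment needs no 8-byte alignment: it can carry up to MTU - header = 1480 B
Non-final fragments needed = ceil((payload - 1480) / 1480) = ceil(4358/1480) = ceil(2.9446) = 3
Number of fragments = 3 + 1 = 4
Fragment sizes (data): 3 * 1480 B + 1398 B (last, 1398 <= 1480 OK)
Total bytes sent = payload + n_frags * header = 5838 + 4*20 = 5838 + 80 = 5918 B

4, 5918


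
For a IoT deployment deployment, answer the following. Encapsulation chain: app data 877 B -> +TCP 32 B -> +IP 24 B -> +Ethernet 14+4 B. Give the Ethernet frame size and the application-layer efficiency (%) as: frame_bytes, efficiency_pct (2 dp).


TCP segment = 877 + 32 = 909 B
IP packet = 909 + 24 = 933 B
Ethernet frame = 933 + 14 + 4 = 951 B
Efficiency = app / frame = 877 / 951 = 0.922187 = 92.2187% -> 92.22% (2 dp)

951, 92.22


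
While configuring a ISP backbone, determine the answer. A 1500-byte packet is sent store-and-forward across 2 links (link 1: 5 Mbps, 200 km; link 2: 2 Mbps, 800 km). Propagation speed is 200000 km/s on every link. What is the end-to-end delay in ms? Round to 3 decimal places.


Packet = 1500 bytes = 12000 bits. Store-and-forward: sum (t_trans + t_prop) per link.
Link 1: t_trans = 12000/(5*10^6) s = 2.4000 ms; t_prop = 200/200000 s = 1.0000 ms; subtotal = 3.4000 ms
Link 2: t_trans = 12000/(2*10^6) s = 6.0000 ms; t_prop = 800/200000 s = 4.0000 ms; subtotal = 10.0000 ms
End-to-end = 3.4000 + 10.0000 = 13.4000 ms -> 13.400 ms (3 dp)

13.400


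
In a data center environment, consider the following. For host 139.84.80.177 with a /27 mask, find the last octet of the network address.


Given: IP = 139.84.80.177, prefix = /27
Subnet mask = 255.255.255.224
Last octet of IP: 177
Last octet of mask: 224
Network last octet = 177 AND 224 = 160

160


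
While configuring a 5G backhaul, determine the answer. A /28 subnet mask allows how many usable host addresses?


Given: subnet mask /28
Host bits = 32 - 28 = 4
Total addresses = 2^4 = 16
Usable hosts = 16 - 2 (network + broadcast) = 14

14


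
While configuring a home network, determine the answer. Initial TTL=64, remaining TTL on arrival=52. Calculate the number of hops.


Given: initial TTL = 64, received TTL = 52
Hops = initial TTL - received TTL
Hops = 64 - 52 = 12

12


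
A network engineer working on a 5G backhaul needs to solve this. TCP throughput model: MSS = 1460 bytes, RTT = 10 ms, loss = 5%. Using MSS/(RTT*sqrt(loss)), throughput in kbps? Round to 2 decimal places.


Given: MSS = 1460 bytes, RTT = 10 ms, loss = 5%
RTT in seconds = 10 / 1000 = 0.01
Loss rate = 5% = 0.05
sqrt(loss) = sqrt(0.05) = 0.223606797750
Throughput (bytes/s) = 1460 / (0.01 * 0.223606797750) = 652931.8494
Throughput (kbps) = 652931.8494 * 8 / 1000 = 5223.454795 -> 5223.45 kbps (2 dp)

5223.45


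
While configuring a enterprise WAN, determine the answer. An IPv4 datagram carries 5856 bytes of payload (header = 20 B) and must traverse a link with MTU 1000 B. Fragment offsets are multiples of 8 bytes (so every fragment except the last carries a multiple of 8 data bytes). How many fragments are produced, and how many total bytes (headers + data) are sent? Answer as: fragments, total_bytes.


Max data per non-final fragment = floor((MTU - header)/8)*8 = floor((1000 - 20)/8)*8 = floor(980/8)*8 = 976 B
Final fragment needs no 8-byte alignment: it can carry up to MTU - header = 980 B
Non-final fragments needed = ceil((payload - 980) / 976) = ceil(4876/976) = ceil(4.9959) = 5
Number of fragments = 5 + 1 = 6
Fragment sizes (data): 5 * 976 B + 976 B (last, 976 <= 980 OK)
Total bytes sent = payload + n_frags * header = 5856 + 6*20 = 5856 + 120 = 5976 B

6, 5976


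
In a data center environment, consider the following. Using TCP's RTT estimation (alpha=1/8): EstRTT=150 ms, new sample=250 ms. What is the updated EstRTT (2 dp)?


Given: EstRTT = 150 ms, SampleRTT = 250 ms, alpha = 1/8
New EstRTT = (1 - alpha) * EstRTT + alpha * SampleRTT
(7/8) * 150 = 131.25
(1/8) * 250 = 31.25
New EstRTT = 131.25 + 31.25 = 162.5 ms -> 162.50 ms (2 dp)

162.50


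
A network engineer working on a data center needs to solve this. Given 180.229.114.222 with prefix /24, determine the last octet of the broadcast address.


Given: IP = 180.229.114.222, prefix = /24
Host bits = 32 - 24 = 8
Network last octet = 222 AND mask = 0
Host part size = 2^8 - 1 = 255
Broadcast last octet = 0 OR 255 = 255

255


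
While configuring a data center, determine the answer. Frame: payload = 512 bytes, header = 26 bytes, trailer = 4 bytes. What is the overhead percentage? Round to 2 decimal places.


Given: payload = 512 B, header = 26 B, trailer = 4 B
Overhead bytes = header + trailer = 26 + 4 = 30
Total frame = payload + overhead = 512 + 30 = 542
Overhead % = 30 / 542 * 100 = 5.5351% -> 5.54% (2 dp)

5.54


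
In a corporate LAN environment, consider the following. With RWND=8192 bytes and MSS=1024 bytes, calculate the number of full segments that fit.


Given: RWND = 8192 bytes, MSS = 1024 bytes
Full segments = floor(RWND / MSS)
Full segments = floor(8192 / 1024)
Full segments = floor(8.0) = 8

8


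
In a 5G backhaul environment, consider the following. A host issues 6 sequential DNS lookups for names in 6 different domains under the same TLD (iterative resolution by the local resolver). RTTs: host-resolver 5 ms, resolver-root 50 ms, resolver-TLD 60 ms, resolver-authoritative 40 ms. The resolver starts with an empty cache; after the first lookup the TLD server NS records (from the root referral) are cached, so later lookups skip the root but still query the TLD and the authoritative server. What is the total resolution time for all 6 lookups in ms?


Lookup 1 (cold cache): local + root + TLD + auth = 5 + 50 + 60 + 40 = 155 ms
Lookups 2..6 (TLD NS cached -> skip root; new domain -> still ask TLD and auth): local + TLD + auth = 5 + 60 + 40 = 105 ms each
Remaining 5 lookups: 5 * 105 = 525 ms
Total = 155 + 525 = 680 ms

680


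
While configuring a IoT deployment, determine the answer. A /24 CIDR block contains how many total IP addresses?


Given: CIDR prefix /24
Host bits = 32 - 24 = 8
Total addresses = 2^8 = 256

256
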